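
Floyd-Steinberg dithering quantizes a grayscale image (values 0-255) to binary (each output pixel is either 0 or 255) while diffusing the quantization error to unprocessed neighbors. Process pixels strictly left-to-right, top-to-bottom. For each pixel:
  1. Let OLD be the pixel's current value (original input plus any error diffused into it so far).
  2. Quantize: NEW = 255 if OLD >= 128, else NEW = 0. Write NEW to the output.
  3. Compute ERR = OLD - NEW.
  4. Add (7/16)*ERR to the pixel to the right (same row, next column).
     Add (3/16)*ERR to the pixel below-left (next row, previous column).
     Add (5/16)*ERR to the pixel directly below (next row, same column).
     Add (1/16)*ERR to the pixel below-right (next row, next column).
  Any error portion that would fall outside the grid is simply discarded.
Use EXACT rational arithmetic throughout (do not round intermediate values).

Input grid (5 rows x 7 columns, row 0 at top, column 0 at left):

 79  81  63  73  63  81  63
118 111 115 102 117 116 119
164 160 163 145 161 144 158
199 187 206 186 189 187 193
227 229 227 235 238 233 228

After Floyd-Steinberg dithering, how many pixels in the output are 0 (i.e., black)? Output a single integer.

Answer: 13

Derivation:
(0,0): OLD=79 → NEW=0, ERR=79
(0,1): OLD=1849/16 → NEW=0, ERR=1849/16
(0,2): OLD=29071/256 → NEW=0, ERR=29071/256
(0,3): OLD=502505/4096 → NEW=0, ERR=502505/4096
(0,4): OLD=7646303/65536 → NEW=0, ERR=7646303/65536
(0,5): OLD=138458777/1048576 → NEW=255, ERR=-128928103/1048576
(0,6): OLD=154467887/16777216 → NEW=0, ERR=154467887/16777216
(1,0): OLD=42075/256 → NEW=255, ERR=-23205/256
(1,1): OLD=273789/2048 → NEW=255, ERR=-248451/2048
(1,2): OLD=8364865/65536 → NEW=0, ERR=8364865/65536
(1,3): OLD=59022573/262144 → NEW=255, ERR=-7824147/262144
(1,4): OLD=2097419367/16777216 → NEW=0, ERR=2097419367/16777216
(1,5): OLD=18963528727/134217728 → NEW=255, ERR=-15261991913/134217728
(1,6): OLD=138392529017/2147483648 → NEW=0, ERR=138392529017/2147483648
(2,0): OLD=3700399/32768 → NEW=0, ERR=3700399/32768
(2,1): OLD=198979701/1048576 → NEW=255, ERR=-68407179/1048576
(2,2): OLD=2703928479/16777216 → NEW=255, ERR=-1574261601/16777216
(2,3): OLD=16916623207/134217728 → NEW=0, ERR=16916623207/134217728
(2,4): OLD=249133032727/1073741824 → NEW=255, ERR=-24671132393/1073741824
(2,5): OLD=4065094384477/34359738368 → NEW=0, ERR=4065094384477/34359738368
(2,6): OLD=122481411677275/549755813888 → NEW=255, ERR=-17706320864165/549755813888
(3,0): OLD=3725508287/16777216 → NEW=255, ERR=-552681793/16777216
(3,1): OLD=19013951443/134217728 → NEW=255, ERR=-15211569197/134217728
(3,2): OLD=157461966889/1073741824 → NEW=255, ERR=-116342198231/1073741824
(3,3): OLD=720739767311/4294967296 → NEW=255, ERR=-374476893169/4294967296
(3,4): OLD=95511700318911/549755813888 → NEW=255, ERR=-44676032222529/549755813888
(3,5): OLD=795797068987821/4398046511104 → NEW=255, ERR=-325704791343699/4398046511104
(3,6): OLD=11113313333529715/70368744177664 → NEW=255, ERR=-6830716431774605/70368744177664
(4,0): OLD=419736808785/2147483648 → NEW=255, ERR=-127871521455/2147483648
(4,1): OLD=4987557441437/34359738368 → NEW=255, ERR=-3774175842403/34359738368
(4,2): OLD=66878979988307/549755813888 → NEW=0, ERR=66878979988307/549755813888
(4,3): OLD=1050987103173505/4398046511104 → NEW=255, ERR=-70514757158015/4398046511104
(4,4): OLD=6553268906320307/35184372088832 → NEW=255, ERR=-2418745976331853/35184372088832
(4,5): OLD=176205169898382003/1125899906842624 → NEW=255, ERR=-110899306346487117/1125899906842624
(4,6): OLD=2701149974610527189/18014398509481984 → NEW=255, ERR=-1892521645307378731/18014398509481984
Output grid:
  Row 0: .....#.  (6 black, running=6)
  Row 1: ##.#.#.  (3 black, running=9)
  Row 2: .##.#.#  (3 black, running=12)
  Row 3: #######  (0 black, running=12)
  Row 4: ##.####  (1 black, running=13)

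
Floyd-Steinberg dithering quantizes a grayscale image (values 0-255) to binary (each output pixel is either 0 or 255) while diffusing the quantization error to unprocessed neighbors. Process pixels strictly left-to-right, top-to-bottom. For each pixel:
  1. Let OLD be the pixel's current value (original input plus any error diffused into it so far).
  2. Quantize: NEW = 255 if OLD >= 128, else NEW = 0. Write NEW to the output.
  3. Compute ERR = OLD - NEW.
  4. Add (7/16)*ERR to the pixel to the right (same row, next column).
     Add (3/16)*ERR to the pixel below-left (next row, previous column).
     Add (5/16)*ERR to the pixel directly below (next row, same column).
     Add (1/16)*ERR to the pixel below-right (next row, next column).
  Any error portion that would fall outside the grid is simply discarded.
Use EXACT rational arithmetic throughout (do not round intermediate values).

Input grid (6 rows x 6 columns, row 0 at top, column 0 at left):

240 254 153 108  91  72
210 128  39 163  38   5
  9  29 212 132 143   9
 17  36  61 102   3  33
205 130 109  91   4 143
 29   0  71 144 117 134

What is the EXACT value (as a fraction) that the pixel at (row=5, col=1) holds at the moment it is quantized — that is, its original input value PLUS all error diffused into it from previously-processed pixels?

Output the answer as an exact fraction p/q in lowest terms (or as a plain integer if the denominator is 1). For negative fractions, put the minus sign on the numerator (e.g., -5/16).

Answer: -195299888680791/17592186044416

Derivation:
(0,0): OLD=240 → NEW=255, ERR=-15
(0,1): OLD=3959/16 → NEW=255, ERR=-121/16
(0,2): OLD=38321/256 → NEW=255, ERR=-26959/256
(0,3): OLD=253655/4096 → NEW=0, ERR=253655/4096
(0,4): OLD=7739361/65536 → NEW=0, ERR=7739361/65536
(0,5): OLD=129672999/1048576 → NEW=0, ERR=129672999/1048576
(1,0): OLD=52197/256 → NEW=255, ERR=-13083/256
(1,1): OLD=169155/2048 → NEW=0, ERR=169155/2048
(1,2): OLD=3497343/65536 → NEW=0, ERR=3497343/65536
(1,3): OLD=58002067/262144 → NEW=255, ERR=-8844653/262144
(1,4): OLD=1462987481/16777216 → NEW=0, ERR=1462987481/16777216
(1,5): OLD=23938205983/268435456 → NEW=0, ERR=23938205983/268435456
(2,0): OLD=279057/32768 → NEW=0, ERR=279057/32768
(2,1): OLD=68523083/1048576 → NEW=0, ERR=68523083/1048576
(2,2): OLD=4296690337/16777216 → NEW=255, ERR=18500257/16777216
(2,3): OLD=19008487641/134217728 → NEW=255, ERR=-15217032999/134217728
(2,4): OLD=580938553099/4294967296 → NEW=255, ERR=-514278107381/4294967296
(2,5): OLD=-691890187267/68719476736 → NEW=0, ERR=-691890187267/68719476736
(3,0): OLD=535431041/16777216 → NEW=0, ERR=535431041/16777216
(3,1): OLD=9545959149/134217728 → NEW=0, ERR=9545959149/134217728
(3,2): OLD=80839041239/1073741824 → NEW=0, ERR=80839041239/1073741824
(3,3): OLD=5300056245573/68719476736 → NEW=0, ERR=5300056245573/68719476736
(3,4): OLD=-5305055722715/549755813888 → NEW=0, ERR=-5305055722715/549755813888
(3,5): OLD=159632474438411/8796093022208 → NEW=0, ERR=159632474438411/8796093022208
(4,0): OLD=490289266927/2147483648 → NEW=255, ERR=-57319063313/2147483648
(4,1): OLD=5382778697251/34359738368 → NEW=255, ERR=-3378954586589/34359738368
(4,2): OLD=119197596232825/1099511627776 → NEW=0, ERR=119197596232825/1099511627776
(4,3): OLD=2910225447209917/17592186044416 → NEW=255, ERR=-1575781994116163/17592186044416
(4,4): OLD=-8438773722107763/281474976710656 → NEW=0, ERR=-8438773722107763/281474976710656
(4,5): OLD=607768338039342267/4503599627370496 → NEW=255, ERR=-540649566940134213/4503599627370496
(5,0): OLD=1220529777945/549755813888 → NEW=0, ERR=1220529777945/549755813888
(5,1): OLD=-195299888680791/17592186044416 → NEW=0, ERR=-195299888680791/17592186044416
Target (5,1): original=0, with diffused error = -195299888680791/17592186044416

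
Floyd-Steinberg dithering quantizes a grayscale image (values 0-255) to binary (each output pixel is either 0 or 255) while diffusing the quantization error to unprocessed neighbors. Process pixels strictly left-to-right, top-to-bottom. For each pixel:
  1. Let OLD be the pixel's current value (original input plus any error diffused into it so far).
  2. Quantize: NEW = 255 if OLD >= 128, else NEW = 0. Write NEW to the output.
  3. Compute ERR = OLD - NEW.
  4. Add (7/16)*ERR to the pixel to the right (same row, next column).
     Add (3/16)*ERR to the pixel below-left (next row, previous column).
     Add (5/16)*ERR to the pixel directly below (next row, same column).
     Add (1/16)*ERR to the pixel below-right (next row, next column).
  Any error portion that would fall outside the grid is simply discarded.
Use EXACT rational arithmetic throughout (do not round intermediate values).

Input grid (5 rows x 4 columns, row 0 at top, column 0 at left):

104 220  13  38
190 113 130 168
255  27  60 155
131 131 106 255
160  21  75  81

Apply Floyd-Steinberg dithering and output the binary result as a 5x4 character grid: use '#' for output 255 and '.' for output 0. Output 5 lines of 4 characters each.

Answer: .#..
#.##
#..#
#.##
#...

Derivation:
(0,0): OLD=104 → NEW=0, ERR=104
(0,1): OLD=531/2 → NEW=255, ERR=21/2
(0,2): OLD=563/32 → NEW=0, ERR=563/32
(0,3): OLD=23397/512 → NEW=0, ERR=23397/512
(1,0): OLD=7183/32 → NEW=255, ERR=-977/32
(1,1): OLD=28857/256 → NEW=0, ERR=28857/256
(1,2): OLD=1589565/8192 → NEW=255, ERR=-499395/8192
(1,3): OLD=20540219/131072 → NEW=255, ERR=-12883141/131072
(2,0): OLD=1091971/4096 → NEW=255, ERR=47491/4096
(2,1): OLD=7072641/131072 → NEW=0, ERR=7072641/131072
(2,2): OLD=13938921/262144 → NEW=0, ERR=13938921/262144
(2,3): OLD=602877517/4194304 → NEW=255, ERR=-466670003/4194304
(3,0): OLD=303543395/2097152 → NEW=255, ERR=-231230365/2097152
(3,1): OLD=3701678813/33554432 → NEW=0, ERR=3701678813/33554432
(3,2): OLD=82351493827/536870912 → NEW=255, ERR=-54550588733/536870912
(3,3): OLD=1538457308117/8589934592 → NEW=255, ERR=-651976012843/8589934592
(4,0): OLD=78505953159/536870912 → NEW=255, ERR=-58396129401/536870912
(4,1): OLD=-77548356987/4294967296 → NEW=0, ERR=-77548356987/4294967296
(4,2): OLD=3849899151541/137438953472 → NEW=0, ERR=3849899151541/137438953472
(4,3): OLD=138947146017411/2199023255552 → NEW=0, ERR=138947146017411/2199023255552
Row 0: .#..
Row 1: #.##
Row 2: #..#
Row 3: #.##
Row 4: #...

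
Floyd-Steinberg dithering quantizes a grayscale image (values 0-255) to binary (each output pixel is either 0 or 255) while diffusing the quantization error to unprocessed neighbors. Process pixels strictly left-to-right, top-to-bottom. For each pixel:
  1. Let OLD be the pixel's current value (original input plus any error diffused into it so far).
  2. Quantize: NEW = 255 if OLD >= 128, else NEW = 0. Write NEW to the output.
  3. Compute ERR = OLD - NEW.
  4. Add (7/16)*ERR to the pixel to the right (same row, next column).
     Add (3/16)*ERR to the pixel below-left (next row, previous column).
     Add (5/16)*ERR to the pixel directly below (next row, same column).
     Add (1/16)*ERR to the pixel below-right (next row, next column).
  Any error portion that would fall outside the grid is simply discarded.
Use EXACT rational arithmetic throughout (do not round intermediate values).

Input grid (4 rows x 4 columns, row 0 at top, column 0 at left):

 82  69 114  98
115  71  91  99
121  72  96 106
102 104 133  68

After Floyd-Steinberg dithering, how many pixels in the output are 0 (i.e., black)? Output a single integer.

(0,0): OLD=82 → NEW=0, ERR=82
(0,1): OLD=839/8 → NEW=0, ERR=839/8
(0,2): OLD=20465/128 → NEW=255, ERR=-12175/128
(0,3): OLD=115479/2048 → NEW=0, ERR=115479/2048
(1,0): OLD=20517/128 → NEW=255, ERR=-12123/128
(1,1): OLD=50819/1024 → NEW=0, ERR=50819/1024
(1,2): OLD=3280575/32768 → NEW=0, ERR=3280575/32768
(1,3): OLD=80990057/524288 → NEW=255, ERR=-52703383/524288
(2,0): OLD=1650001/16384 → NEW=0, ERR=1650001/16384
(2,1): OLD=75718027/524288 → NEW=255, ERR=-57975413/524288
(2,2): OLD=66229207/1048576 → NEW=0, ERR=66229207/1048576
(2,3): OLD=1819933915/16777216 → NEW=0, ERR=1819933915/16777216
(3,0): OLD=945711937/8388608 → NEW=0, ERR=945711937/8388608
(3,1): OLD=18374895711/134217728 → NEW=255, ERR=-15850624929/134217728
(3,2): OLD=245884351393/2147483648 → NEW=0, ERR=245884351393/2147483648
(3,3): OLD=5358047790311/34359738368 → NEW=255, ERR=-3403685493529/34359738368
Output grid:
  Row 0: ..#.  (3 black, running=3)
  Row 1: #..#  (2 black, running=5)
  Row 2: .#..  (3 black, running=8)
  Row 3: .#.#  (2 black, running=10)

Answer: 10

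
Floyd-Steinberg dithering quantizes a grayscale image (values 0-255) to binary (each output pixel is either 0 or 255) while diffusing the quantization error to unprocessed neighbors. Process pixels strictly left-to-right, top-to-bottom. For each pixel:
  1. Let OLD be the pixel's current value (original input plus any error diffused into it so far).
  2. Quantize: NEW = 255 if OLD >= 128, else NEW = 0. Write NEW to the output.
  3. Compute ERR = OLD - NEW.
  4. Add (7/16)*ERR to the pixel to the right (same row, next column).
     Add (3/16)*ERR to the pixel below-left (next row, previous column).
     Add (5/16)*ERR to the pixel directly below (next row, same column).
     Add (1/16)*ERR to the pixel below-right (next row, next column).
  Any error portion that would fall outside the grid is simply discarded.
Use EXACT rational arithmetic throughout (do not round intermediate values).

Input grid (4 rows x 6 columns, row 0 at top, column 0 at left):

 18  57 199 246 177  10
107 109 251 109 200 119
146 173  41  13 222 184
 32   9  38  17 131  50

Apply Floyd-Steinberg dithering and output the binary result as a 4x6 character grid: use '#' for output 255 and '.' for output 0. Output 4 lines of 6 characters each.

Answer: ..###.
.##.#.
#...##
....#.

Derivation:
(0,0): OLD=18 → NEW=0, ERR=18
(0,1): OLD=519/8 → NEW=0, ERR=519/8
(0,2): OLD=29105/128 → NEW=255, ERR=-3535/128
(0,3): OLD=479063/2048 → NEW=255, ERR=-43177/2048
(0,4): OLD=5497697/32768 → NEW=255, ERR=-2858143/32768
(0,5): OLD=-14764121/524288 → NEW=0, ERR=-14764121/524288
(1,0): OLD=15973/128 → NEW=0, ERR=15973/128
(1,1): OLD=184131/1024 → NEW=255, ERR=-76989/1024
(1,2): OLD=6867455/32768 → NEW=255, ERR=-1488385/32768
(1,3): OLD=8448787/131072 → NEW=0, ERR=8448787/131072
(1,4): OLD=1630290521/8388608 → NEW=255, ERR=-508804519/8388608
(1,5): OLD=10497463711/134217728 → NEW=0, ERR=10497463711/134217728
(2,0): OLD=2800017/16384 → NEW=255, ERR=-1377903/16384
(2,1): OLD=58716875/524288 → NEW=0, ERR=58716875/524288
(2,2): OLD=697847329/8388608 → NEW=0, ERR=697847329/8388608
(2,3): OLD=3712966745/67108864 → NEW=0, ERR=3712966745/67108864
(2,4): OLD=528162491787/2147483648 → NEW=255, ERR=-19445838453/2147483648
(2,5): OLD=6895614130557/34359738368 → NEW=255, ERR=-1866119153283/34359738368
(3,0): OLD=224121601/8388608 → NEW=0, ERR=224121601/8388608
(3,1): OLD=4431108205/67108864 → NEW=0, ERR=4431108205/67108864
(3,2): OLD=59194250071/536870912 → NEW=0, ERR=59194250071/536870912
(3,3): OLD=2955940634309/34359738368 → NEW=0, ERR=2955940634309/34359738368
(3,4): OLD=43728305248421/274877906944 → NEW=255, ERR=-26365561022299/274877906944
(3,5): OLD=-41790435054197/4398046511104 → NEW=0, ERR=-41790435054197/4398046511104
Row 0: ..###.
Row 1: .##.#.
Row 2: #...##
Row 3: ....#.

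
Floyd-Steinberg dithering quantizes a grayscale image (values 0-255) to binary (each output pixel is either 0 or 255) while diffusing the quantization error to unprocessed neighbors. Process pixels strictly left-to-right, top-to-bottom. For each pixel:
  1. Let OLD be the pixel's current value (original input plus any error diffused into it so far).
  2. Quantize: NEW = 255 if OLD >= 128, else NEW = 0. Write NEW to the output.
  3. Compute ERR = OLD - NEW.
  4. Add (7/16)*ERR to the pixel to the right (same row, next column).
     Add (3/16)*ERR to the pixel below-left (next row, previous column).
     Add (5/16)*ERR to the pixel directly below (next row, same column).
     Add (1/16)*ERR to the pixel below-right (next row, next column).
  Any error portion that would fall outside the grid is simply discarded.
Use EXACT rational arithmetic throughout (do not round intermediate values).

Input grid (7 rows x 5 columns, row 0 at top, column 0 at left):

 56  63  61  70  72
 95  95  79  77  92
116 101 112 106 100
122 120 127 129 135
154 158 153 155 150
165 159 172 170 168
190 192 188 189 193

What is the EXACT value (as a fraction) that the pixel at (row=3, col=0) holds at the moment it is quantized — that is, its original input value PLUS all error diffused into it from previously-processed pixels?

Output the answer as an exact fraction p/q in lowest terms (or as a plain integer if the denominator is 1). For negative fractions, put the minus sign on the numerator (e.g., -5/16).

Answer: 274560825/2097152

Derivation:
(0,0): OLD=56 → NEW=0, ERR=56
(0,1): OLD=175/2 → NEW=0, ERR=175/2
(0,2): OLD=3177/32 → NEW=0, ERR=3177/32
(0,3): OLD=58079/512 → NEW=0, ERR=58079/512
(0,4): OLD=996377/8192 → NEW=0, ERR=996377/8192
(1,0): OLD=4125/32 → NEW=255, ERR=-4035/32
(1,1): OLD=22859/256 → NEW=0, ERR=22859/256
(1,2): OLD=1440391/8192 → NEW=255, ERR=-648569/8192
(1,3): OLD=3500331/32768 → NEW=0, ERR=3500331/32768
(1,4): OLD=96381409/524288 → NEW=255, ERR=-37312031/524288
(2,0): OLD=382313/4096 → NEW=0, ERR=382313/4096
(2,1): OLD=19269427/131072 → NEW=255, ERR=-14153933/131072
(2,2): OLD=137625753/2097152 → NEW=0, ERR=137625753/2097152
(2,3): OLD=5026477947/33554432 → NEW=255, ERR=-3529902213/33554432
(2,4): OLD=20622264733/536870912 → NEW=0, ERR=20622264733/536870912
(3,0): OLD=274560825/2097152 → NEW=255, ERR=-260212935/2097152
Target (3,0): original=122, with diffused error = 274560825/2097152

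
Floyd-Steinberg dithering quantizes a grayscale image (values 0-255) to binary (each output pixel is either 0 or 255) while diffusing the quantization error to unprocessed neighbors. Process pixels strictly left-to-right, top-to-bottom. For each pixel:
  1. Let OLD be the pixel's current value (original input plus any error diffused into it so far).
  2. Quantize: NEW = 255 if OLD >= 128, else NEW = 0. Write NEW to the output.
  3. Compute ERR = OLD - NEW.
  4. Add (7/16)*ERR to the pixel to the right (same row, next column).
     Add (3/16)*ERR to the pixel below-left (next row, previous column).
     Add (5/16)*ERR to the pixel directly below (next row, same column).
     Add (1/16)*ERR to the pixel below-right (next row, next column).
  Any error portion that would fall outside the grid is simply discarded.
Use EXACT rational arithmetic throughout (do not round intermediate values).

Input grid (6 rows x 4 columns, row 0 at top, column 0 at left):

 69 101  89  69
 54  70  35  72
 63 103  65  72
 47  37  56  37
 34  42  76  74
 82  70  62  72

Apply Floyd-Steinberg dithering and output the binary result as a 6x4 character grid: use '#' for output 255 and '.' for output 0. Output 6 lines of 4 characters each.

Answer: .#..
...#
.#..
....
..#.
.#..

Derivation:
(0,0): OLD=69 → NEW=0, ERR=69
(0,1): OLD=2099/16 → NEW=255, ERR=-1981/16
(0,2): OLD=8917/256 → NEW=0, ERR=8917/256
(0,3): OLD=345043/4096 → NEW=0, ERR=345043/4096
(1,0): OLD=13401/256 → NEW=0, ERR=13401/256
(1,1): OLD=133231/2048 → NEW=0, ERR=133231/2048
(1,2): OLD=5400347/65536 → NEW=0, ERR=5400347/65536
(1,3): OLD=143186093/1048576 → NEW=255, ERR=-124200787/1048576
(2,0): OLD=3000117/32768 → NEW=0, ERR=3000117/32768
(2,1): OLD=190953623/1048576 → NEW=255, ERR=-76433257/1048576
(2,2): OLD=85390739/2097152 → NEW=0, ERR=85390739/2097152
(2,3): OLD=1944457511/33554432 → NEW=0, ERR=1944457511/33554432
(3,0): OLD=1039248101/16777216 → NEW=0, ERR=1039248101/16777216
(3,1): OLD=14677625659/268435456 → NEW=0, ERR=14677625659/268435456
(3,2): OLD=425011687621/4294967296 → NEW=0, ERR=425011687621/4294967296
(3,3): OLD=6937035493091/68719476736 → NEW=0, ERR=6937035493091/68719476736
(4,0): OLD=273201613121/4294967296 → NEW=0, ERR=273201613121/4294967296
(4,1): OLD=3756960972099/34359738368 → NEW=0, ERR=3756960972099/34359738368
(4,2): OLD=194729850978019/1099511627776 → NEW=255, ERR=-85645614104861/1099511627776
(4,3): OLD=1366068300031013/17592186044416 → NEW=0, ERR=1366068300031013/17592186044416
(5,0): OLD=67278924179953/549755813888 → NEW=0, ERR=67278924179953/549755813888
(5,1): OLD=2587474487808695/17592186044416 → NEW=255, ERR=-1898532953517385/17592186044416
(5,2): OLD=104119927214307/8796093022208 → NEW=0, ERR=104119927214307/8796093022208
(5,3): OLD=27183888978644819/281474976710656 → NEW=0, ERR=27183888978644819/281474976710656
Row 0: .#..
Row 1: ...#
Row 2: .#..
Row 3: ....
Row 4: ..#.
Row 5: .#..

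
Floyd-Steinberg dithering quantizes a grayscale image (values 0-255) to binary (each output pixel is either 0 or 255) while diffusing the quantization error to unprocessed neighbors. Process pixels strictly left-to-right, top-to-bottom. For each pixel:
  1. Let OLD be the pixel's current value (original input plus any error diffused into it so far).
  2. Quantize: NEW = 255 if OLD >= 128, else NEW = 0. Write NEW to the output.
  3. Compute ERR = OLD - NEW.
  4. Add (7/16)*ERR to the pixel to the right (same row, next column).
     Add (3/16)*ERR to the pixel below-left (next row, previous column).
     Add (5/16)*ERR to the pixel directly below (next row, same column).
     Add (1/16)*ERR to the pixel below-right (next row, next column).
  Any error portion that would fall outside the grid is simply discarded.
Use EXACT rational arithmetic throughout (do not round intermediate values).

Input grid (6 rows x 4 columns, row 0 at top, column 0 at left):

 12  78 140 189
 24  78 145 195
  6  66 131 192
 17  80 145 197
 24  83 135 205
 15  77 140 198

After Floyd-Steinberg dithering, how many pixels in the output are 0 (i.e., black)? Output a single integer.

(0,0): OLD=12 → NEW=0, ERR=12
(0,1): OLD=333/4 → NEW=0, ERR=333/4
(0,2): OLD=11291/64 → NEW=255, ERR=-5029/64
(0,3): OLD=158333/1024 → NEW=255, ERR=-102787/1024
(1,0): OLD=2775/64 → NEW=0, ERR=2775/64
(1,1): OLD=55809/512 → NEW=0, ERR=55809/512
(1,2): OLD=2531573/16384 → NEW=255, ERR=-1646347/16384
(1,3): OLD=30083267/262144 → NEW=0, ERR=30083267/262144
(2,0): OLD=327579/8192 → NEW=0, ERR=327579/8192
(2,1): OLD=26588409/262144 → NEW=0, ERR=26588409/262144
(2,2): OLD=90336117/524288 → NEW=255, ERR=-43357323/524288
(2,3): OLD=1555261041/8388608 → NEW=255, ERR=-583833999/8388608
(3,0): OLD=203481035/4194304 → NEW=0, ERR=203481035/4194304
(3,1): OLD=8047293781/67108864 → NEW=0, ERR=8047293781/67108864
(3,2): OLD=177069550955/1073741824 → NEW=255, ERR=-96734614165/1073741824
(3,3): OLD=2244842373229/17179869184 → NEW=255, ERR=-2136024268691/17179869184
(4,0): OLD=66190167919/1073741824 → NEW=0, ERR=66190167919/1073741824
(4,1): OLD=1147465561325/8589934592 → NEW=255, ERR=-1042967759635/8589934592
(4,2): OLD=10420234071213/274877906944 → NEW=0, ERR=10420234071213/274877906944
(4,3): OLD=778895170553291/4398046511104 → NEW=255, ERR=-342606689778229/4398046511104
(5,0): OLD=1580287739935/137438953472 → NEW=0, ERR=1580287739935/137438953472
(5,1): OLD=242104153373401/4398046511104 → NEW=0, ERR=242104153373401/4398046511104
(5,2): OLD=338067263184875/2199023255552 → NEW=255, ERR=-222683666980885/2199023255552
(5,3): OLD=9269130305693345/70368744177664 → NEW=255, ERR=-8674899459610975/70368744177664
Output grid:
  Row 0: ..##  (2 black, running=2)
  Row 1: ..#.  (3 black, running=5)
  Row 2: ..##  (2 black, running=7)
  Row 3: ..##  (2 black, running=9)
  Row 4: .#.#  (2 black, running=11)
  Row 5: ..##  (2 black, running=13)

Answer: 13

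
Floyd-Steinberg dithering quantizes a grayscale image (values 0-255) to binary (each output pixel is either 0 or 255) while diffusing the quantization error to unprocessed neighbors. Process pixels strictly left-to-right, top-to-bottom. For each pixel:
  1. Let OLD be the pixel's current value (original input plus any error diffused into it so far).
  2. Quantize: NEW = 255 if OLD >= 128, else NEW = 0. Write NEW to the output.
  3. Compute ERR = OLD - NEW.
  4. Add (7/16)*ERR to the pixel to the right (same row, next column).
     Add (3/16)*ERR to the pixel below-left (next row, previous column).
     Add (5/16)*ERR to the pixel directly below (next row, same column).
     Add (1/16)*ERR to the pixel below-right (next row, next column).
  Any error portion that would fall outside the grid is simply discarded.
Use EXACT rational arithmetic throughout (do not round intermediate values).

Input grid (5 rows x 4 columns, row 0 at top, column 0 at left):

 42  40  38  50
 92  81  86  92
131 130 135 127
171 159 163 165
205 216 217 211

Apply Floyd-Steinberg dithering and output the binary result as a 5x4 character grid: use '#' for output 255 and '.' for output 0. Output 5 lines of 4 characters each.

Answer: ....
.#.#
#.#.
#.##
####

Derivation:
(0,0): OLD=42 → NEW=0, ERR=42
(0,1): OLD=467/8 → NEW=0, ERR=467/8
(0,2): OLD=8133/128 → NEW=0, ERR=8133/128
(0,3): OLD=159331/2048 → NEW=0, ERR=159331/2048
(1,0): OLD=14857/128 → NEW=0, ERR=14857/128
(1,1): OLD=168511/1024 → NEW=255, ERR=-92609/1024
(1,2): OLD=2769707/32768 → NEW=0, ERR=2769707/32768
(1,3): OLD=82450973/524288 → NEW=255, ERR=-51242467/524288
(2,0): OLD=2462757/16384 → NEW=255, ERR=-1715163/16384
(2,1): OLD=41440231/524288 → NEW=0, ERR=41440231/524288
(2,2): OLD=180372131/1048576 → NEW=255, ERR=-87014749/1048576
(2,3): OLD=1097809143/16777216 → NEW=0, ERR=1097809143/16777216
(3,0): OLD=1284346581/8388608 → NEW=255, ERR=-854748459/8388608
(3,1): OLD=15706080587/134217728 → NEW=0, ERR=15706080587/134217728
(3,2): OLD=441249077941/2147483648 → NEW=255, ERR=-106359252299/2147483648
(3,3): OLD=5449233710195/34359738368 → NEW=255, ERR=-3312499573645/34359738368
(4,0): OLD=418972512881/2147483648 → NEW=255, ERR=-128635817359/2147483648
(4,1): OLD=3619922925267/17179869184 → NEW=255, ERR=-760943716653/17179869184
(4,2): OLD=94218317305971/549755813888 → NEW=255, ERR=-45969415235469/549755813888
(4,3): OLD=1241961786557461/8796093022208 → NEW=255, ERR=-1001041934105579/8796093022208
Row 0: ....
Row 1: .#.#
Row 2: #.#.
Row 3: #.##
Row 4: ####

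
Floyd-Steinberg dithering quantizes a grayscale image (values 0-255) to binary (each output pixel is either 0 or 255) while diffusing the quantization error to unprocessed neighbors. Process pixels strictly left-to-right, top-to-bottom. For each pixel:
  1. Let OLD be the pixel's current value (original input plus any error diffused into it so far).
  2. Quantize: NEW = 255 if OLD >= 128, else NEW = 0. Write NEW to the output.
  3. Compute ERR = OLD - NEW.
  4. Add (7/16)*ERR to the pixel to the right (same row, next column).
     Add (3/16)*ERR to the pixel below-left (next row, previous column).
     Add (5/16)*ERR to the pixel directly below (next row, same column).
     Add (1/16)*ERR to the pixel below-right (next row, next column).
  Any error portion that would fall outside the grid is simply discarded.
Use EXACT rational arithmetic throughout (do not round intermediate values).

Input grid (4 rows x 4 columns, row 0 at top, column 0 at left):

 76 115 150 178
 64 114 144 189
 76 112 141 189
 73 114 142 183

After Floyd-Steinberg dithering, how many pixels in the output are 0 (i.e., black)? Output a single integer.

(0,0): OLD=76 → NEW=0, ERR=76
(0,1): OLD=593/4 → NEW=255, ERR=-427/4
(0,2): OLD=6611/64 → NEW=0, ERR=6611/64
(0,3): OLD=228549/1024 → NEW=255, ERR=-32571/1024
(1,0): OLD=4335/64 → NEW=0, ERR=4335/64
(1,1): OLD=68809/512 → NEW=255, ERR=-61751/512
(1,2): OLD=1816637/16384 → NEW=0, ERR=1816637/16384
(1,3): OLD=61348411/262144 → NEW=255, ERR=-5498309/262144
(2,0): OLD=610739/8192 → NEW=0, ERR=610739/8192
(2,1): OLD=34589985/262144 → NEW=255, ERR=-32256735/262144
(2,2): OLD=57852405/524288 → NEW=0, ERR=57852405/524288
(2,3): OLD=1993563041/8388608 → NEW=255, ERR=-145531999/8388608
(3,0): OLD=307132227/4194304 → NEW=0, ERR=307132227/4194304
(3,1): OLD=8920953373/67108864 → NEW=255, ERR=-8191806947/67108864
(3,2): OLD=120403737443/1073741824 → NEW=0, ERR=120403737443/1073741824
(3,3): OLD=4012083468853/17179869184 → NEW=255, ERR=-368783173067/17179869184
Output grid:
  Row 0: .#.#  (2 black, running=2)
  Row 1: .#.#  (2 black, running=4)
  Row 2: .#.#  (2 black, running=6)
  Row 3: .#.#  (2 black, running=8)

Answer: 8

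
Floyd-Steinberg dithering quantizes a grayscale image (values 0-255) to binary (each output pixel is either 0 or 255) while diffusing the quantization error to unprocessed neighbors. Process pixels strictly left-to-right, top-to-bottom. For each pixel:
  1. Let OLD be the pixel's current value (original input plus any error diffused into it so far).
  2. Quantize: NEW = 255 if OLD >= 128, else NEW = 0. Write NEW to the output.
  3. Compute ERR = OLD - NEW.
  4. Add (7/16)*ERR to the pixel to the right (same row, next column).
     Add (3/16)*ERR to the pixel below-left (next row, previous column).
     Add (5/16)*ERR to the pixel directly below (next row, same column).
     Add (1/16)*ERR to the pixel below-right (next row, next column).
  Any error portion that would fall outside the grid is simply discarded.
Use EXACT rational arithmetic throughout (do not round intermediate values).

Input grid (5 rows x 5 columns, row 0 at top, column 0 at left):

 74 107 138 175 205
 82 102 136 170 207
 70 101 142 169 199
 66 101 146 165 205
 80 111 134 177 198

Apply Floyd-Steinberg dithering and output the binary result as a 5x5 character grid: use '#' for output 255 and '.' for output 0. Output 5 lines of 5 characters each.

Answer: .#.##
..#.#
.#.##
.##.#
..###

Derivation:
(0,0): OLD=74 → NEW=0, ERR=74
(0,1): OLD=1115/8 → NEW=255, ERR=-925/8
(0,2): OLD=11189/128 → NEW=0, ERR=11189/128
(0,3): OLD=436723/2048 → NEW=255, ERR=-85517/2048
(0,4): OLD=6118821/32768 → NEW=255, ERR=-2237019/32768
(1,0): OLD=10681/128 → NEW=0, ERR=10681/128
(1,1): OLD=126351/1024 → NEW=0, ERR=126351/1024
(1,2): OLD=6627131/32768 → NEW=255, ERR=-1728709/32768
(1,3): OLD=16584991/131072 → NEW=0, ERR=16584991/131072
(1,4): OLD=499991933/2097152 → NEW=255, ERR=-34781827/2097152
(2,0): OLD=1953173/16384 → NEW=0, ERR=1953173/16384
(2,1): OLD=98061879/524288 → NEW=255, ERR=-35631561/524288
(2,2): OLD=1067176293/8388608 → NEW=0, ERR=1067176293/8388608
(2,3): OLD=34600295775/134217728 → NEW=255, ERR=374775135/134217728
(2,4): OLD=435825518041/2147483648 → NEW=255, ERR=-111782812199/2147483648
(3,0): OLD=759261125/8388608 → NEW=0, ERR=759261125/8388608
(3,1): OLD=10110923489/67108864 → NEW=255, ERR=-7001836831/67108864
(3,2): OLD=292883646203/2147483648 → NEW=255, ERR=-254724684037/2147483648
(3,3): OLD=481764343459/4294967296 → NEW=0, ERR=481764343459/4294967296
(3,4): OLD=16354007817423/68719476736 → NEW=255, ERR=-1169458750257/68719476736
(4,0): OLD=95264280427/1073741824 → NEW=0, ERR=95264280427/1073741824
(4,1): OLD=3457533787755/34359738368 → NEW=0, ERR=3457533787755/34359738368
(4,2): OLD=85469444637861/549755813888 → NEW=255, ERR=-54718287903579/549755813888
(4,3): OLD=1388933100299883/8796093022208 → NEW=255, ERR=-854070620363157/8796093022208
(4,4): OLD=22125728127052397/140737488355328 → NEW=255, ERR=-13762331403556243/140737488355328
Row 0: .#.##
Row 1: ..#.#
Row 2: .#.##
Row 3: .##.#
Row 4: ..###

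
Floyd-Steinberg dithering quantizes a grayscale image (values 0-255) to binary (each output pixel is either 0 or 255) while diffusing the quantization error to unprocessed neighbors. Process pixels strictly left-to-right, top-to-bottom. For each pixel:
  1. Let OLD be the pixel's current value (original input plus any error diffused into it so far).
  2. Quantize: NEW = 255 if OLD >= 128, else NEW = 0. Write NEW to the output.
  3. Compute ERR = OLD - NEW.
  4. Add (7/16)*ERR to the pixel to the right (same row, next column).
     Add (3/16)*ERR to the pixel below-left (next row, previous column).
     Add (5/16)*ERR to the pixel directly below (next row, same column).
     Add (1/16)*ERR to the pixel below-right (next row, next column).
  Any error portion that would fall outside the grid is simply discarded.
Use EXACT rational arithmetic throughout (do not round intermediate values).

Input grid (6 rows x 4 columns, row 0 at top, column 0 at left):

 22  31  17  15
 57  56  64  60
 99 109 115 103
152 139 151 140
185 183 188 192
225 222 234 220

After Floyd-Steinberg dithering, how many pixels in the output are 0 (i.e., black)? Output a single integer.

(0,0): OLD=22 → NEW=0, ERR=22
(0,1): OLD=325/8 → NEW=0, ERR=325/8
(0,2): OLD=4451/128 → NEW=0, ERR=4451/128
(0,3): OLD=61877/2048 → NEW=0, ERR=61877/2048
(1,0): OLD=9151/128 → NEW=0, ERR=9151/128
(1,1): OLD=110457/1024 → NEW=0, ERR=110457/1024
(1,2): OLD=4268461/32768 → NEW=255, ERR=-4087379/32768
(1,3): OLD=8935243/524288 → NEW=0, ERR=8935243/524288
(2,0): OLD=2319427/16384 → NEW=255, ERR=-1858493/16384
(2,1): OLD=38882129/524288 → NEW=0, ERR=38882129/524288
(2,2): OLD=124154277/1048576 → NEW=0, ERR=124154277/1048576
(2,3): OLD=2555689489/16777216 → NEW=255, ERR=-1722500591/16777216
(3,0): OLD=1094355923/8388608 → NEW=255, ERR=-1044739117/8388608
(3,1): OLD=16481814925/134217728 → NEW=0, ERR=16481814925/134217728
(3,2): OLD=487715283443/2147483648 → NEW=255, ERR=-59893046797/2147483648
(3,3): OLD=3542979624997/34359738368 → NEW=0, ERR=3542979624997/34359738368
(4,0): OLD=363150790295/2147483648 → NEW=255, ERR=-184457539945/2147483648
(4,1): OLD=2934021090693/17179869184 → NEW=255, ERR=-1446845551227/17179869184
(4,2): OLD=93155095045797/549755813888 → NEW=255, ERR=-47032637495643/549755813888
(4,3): OLD=1627727147814163/8796093022208 → NEW=255, ERR=-615276572848877/8796093022208
(5,0): OLD=50128690810919/274877906944 → NEW=255, ERR=-19965175459801/274877906944
(5,1): OLD=1253405863583793/8796093022208 → NEW=255, ERR=-989597857079247/8796093022208
(5,2): OLD=614255051098929/4398046511104 → NEW=255, ERR=-507246809232591/4398046511104
(5,3): OLD=20031887044741213/140737488355328 → NEW=255, ERR=-15856172485867427/140737488355328
Output grid:
  Row 0: ....  (4 black, running=4)
  Row 1: ..#.  (3 black, running=7)
  Row 2: #..#  (2 black, running=9)
  Row 3: #.#.  (2 black, running=11)
  Row 4: ####  (0 black, running=11)
  Row 5: ####  (0 black, running=11)

Answer: 11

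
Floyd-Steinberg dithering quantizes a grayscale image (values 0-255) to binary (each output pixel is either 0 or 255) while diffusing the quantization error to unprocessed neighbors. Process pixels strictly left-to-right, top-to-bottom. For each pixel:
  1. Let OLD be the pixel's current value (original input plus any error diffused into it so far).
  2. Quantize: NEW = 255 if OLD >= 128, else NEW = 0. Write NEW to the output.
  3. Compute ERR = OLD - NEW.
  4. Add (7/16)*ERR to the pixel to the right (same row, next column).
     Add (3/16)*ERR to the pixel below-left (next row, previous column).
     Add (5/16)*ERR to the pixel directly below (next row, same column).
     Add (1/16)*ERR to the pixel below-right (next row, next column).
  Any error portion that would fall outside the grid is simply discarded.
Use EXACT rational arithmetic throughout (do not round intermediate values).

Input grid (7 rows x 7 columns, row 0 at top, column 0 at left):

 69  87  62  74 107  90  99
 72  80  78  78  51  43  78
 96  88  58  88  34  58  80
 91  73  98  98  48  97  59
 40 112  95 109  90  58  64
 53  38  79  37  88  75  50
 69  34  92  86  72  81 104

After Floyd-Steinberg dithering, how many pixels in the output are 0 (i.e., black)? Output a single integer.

Answer: 36

Derivation:
(0,0): OLD=69 → NEW=0, ERR=69
(0,1): OLD=1875/16 → NEW=0, ERR=1875/16
(0,2): OLD=28997/256 → NEW=0, ERR=28997/256
(0,3): OLD=506083/4096 → NEW=0, ERR=506083/4096
(0,4): OLD=10554933/65536 → NEW=255, ERR=-6156747/65536
(0,5): OLD=51274611/1048576 → NEW=0, ERR=51274611/1048576
(0,6): OLD=2019866661/16777216 → NEW=0, ERR=2019866661/16777216
(1,0): OLD=29577/256 → NEW=0, ERR=29577/256
(1,1): OLD=394687/2048 → NEW=255, ERR=-127553/2048
(1,2): OLD=7644075/65536 → NEW=0, ERR=7644075/65536
(1,3): OLD=41184271/262144 → NEW=255, ERR=-25662449/262144
(1,4): OLD=-72069235/16777216 → NEW=0, ERR=-72069235/16777216
(1,5): OLD=9811840797/134217728 → NEW=0, ERR=9811840797/134217728
(1,6): OLD=323544426771/2147483648 → NEW=255, ERR=-224063903469/2147483648
(2,0): OLD=3946149/32768 → NEW=0, ERR=3946149/32768
(2,1): OLD=157616231/1048576 → NEW=255, ERR=-109770649/1048576
(2,2): OLD=442953461/16777216 → NEW=0, ERR=442953461/16777216
(2,3): OLD=10125843085/134217728 → NEW=0, ERR=10125843085/134217728
(2,4): OLD=78654462365/1073741824 → NEW=0, ERR=78654462365/1073741824
(2,5): OLD=3197557989727/34359738368 → NEW=0, ERR=3197557989727/34359738368
(2,6): OLD=50950090005641/549755813888 → NEW=0, ERR=50950090005641/549755813888
(3,0): OLD=1828798549/16777216 → NEW=0, ERR=1828798549/16777216
(3,1): OLD=13482507441/134217728 → NEW=0, ERR=13482507441/134217728
(3,2): OLD=169437987107/1073741824 → NEW=255, ERR=-104366178013/1073741824
(3,3): OLD=405602516485/4294967296 → NEW=0, ERR=405602516485/4294967296
(3,4): OLD=73871623767125/549755813888 → NEW=255, ERR=-66316108774315/549755813888
(3,5): OLD=418967127829967/4398046511104 → NEW=0, ERR=418967127829967/4398046511104
(3,6): OLD=9531816824202641/70368744177664 → NEW=255, ERR=-8412212941101679/70368744177664
(4,0): OLD=199498810203/2147483648 → NEW=0, ERR=199498810203/2147483648
(4,1): OLD=5931272110111/34359738368 → NEW=255, ERR=-2830461173729/34359738368
(4,2): OLD=28900967921713/549755813888 → NEW=0, ERR=28900967921713/549755813888
(4,3): OLD=584141357978731/4398046511104 → NEW=255, ERR=-537360502352789/4398046511104
(4,4): OLD=795628734459089/35184372088832 → NEW=0, ERR=795628734459089/35184372088832
(4,5): OLD=76233266359279441/1125899906842624 → NEW=0, ERR=76233266359279441/1125899906842624
(4,6): OLD=1120832918558140295/18014398509481984 → NEW=0, ERR=1120832918558140295/18014398509481984
(5,0): OLD=36605579431117/549755813888 → NEW=0, ERR=36605579431117/549755813888
(5,1): OLD=250914148070255/4398046511104 → NEW=0, ERR=250914148070255/4398046511104
(5,2): OLD=3248594003050041/35184372088832 → NEW=0, ERR=3248594003050041/35184372088832
(5,3): OLD=13155717177097085/281474976710656 → NEW=0, ERR=13155717177097085/281474976710656
(5,4): OLD=2172063257782111551/18014398509481984 → NEW=0, ERR=2172063257782111551/18014398509481984
(5,5): OLD=23345121496156495695/144115188075855872 → NEW=255, ERR=-13404251463186751665/144115188075855872
(5,6): OLD=76053565054690816193/2305843009213693952 → NEW=0, ERR=76053565054690816193/2305843009213693952
(6,0): OLD=7072408969714261/70368744177664 → NEW=0, ERR=7072408969714261/70368744177664
(6,1): OLD=132037669651752665/1125899906842624 → NEW=0, ERR=132037669651752665/1125899906842624
(6,2): OLD=3323466018953768043/18014398509481984 → NEW=255, ERR=-1270205600964137877/18014398509481984
(6,3): OLD=14142836270938633845/144115188075855872 → NEW=0, ERR=14142836270938633845/144115188075855872
(6,4): OLD=39803256709544289503/288230376151711744 → NEW=255, ERR=-33695489209142205217/288230376151711744
(6,5): OLD=535269819334226463547/36893488147419103232 → NEW=0, ERR=535269819334226463547/36893488147419103232
(6,6): OLD=67790449842444429892077/590295810358705651712 → NEW=0, ERR=67790449842444429892077/590295810358705651712
Output grid:
  Row 0: ....#..  (6 black, running=6)
  Row 1: .#.#..#  (4 black, running=10)
  Row 2: .#.....  (6 black, running=16)
  Row 3: ..#.#.#  (4 black, running=20)
  Row 4: .#.#...  (5 black, running=25)
  Row 5: .....#.  (6 black, running=31)
  Row 6: ..#.#..  (5 black, running=36)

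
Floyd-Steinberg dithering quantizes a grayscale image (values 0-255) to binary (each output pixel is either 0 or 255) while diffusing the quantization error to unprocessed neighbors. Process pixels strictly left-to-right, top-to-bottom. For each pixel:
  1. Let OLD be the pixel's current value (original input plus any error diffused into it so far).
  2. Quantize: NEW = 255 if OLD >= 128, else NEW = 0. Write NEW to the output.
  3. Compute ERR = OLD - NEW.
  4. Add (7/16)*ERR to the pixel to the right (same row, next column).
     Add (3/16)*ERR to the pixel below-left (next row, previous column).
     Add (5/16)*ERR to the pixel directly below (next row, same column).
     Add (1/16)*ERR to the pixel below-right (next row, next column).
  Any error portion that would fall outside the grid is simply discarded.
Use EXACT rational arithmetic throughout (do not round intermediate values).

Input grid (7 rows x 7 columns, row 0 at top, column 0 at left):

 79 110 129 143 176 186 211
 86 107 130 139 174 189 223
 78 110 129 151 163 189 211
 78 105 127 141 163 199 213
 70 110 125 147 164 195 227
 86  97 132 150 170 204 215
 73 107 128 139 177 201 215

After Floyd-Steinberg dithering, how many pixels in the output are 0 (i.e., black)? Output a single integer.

Answer: 20

Derivation:
(0,0): OLD=79 → NEW=0, ERR=79
(0,1): OLD=2313/16 → NEW=255, ERR=-1767/16
(0,2): OLD=20655/256 → NEW=0, ERR=20655/256
(0,3): OLD=730313/4096 → NEW=255, ERR=-314167/4096
(0,4): OLD=9335167/65536 → NEW=255, ERR=-7376513/65536
(0,5): OLD=143399545/1048576 → NEW=255, ERR=-123987335/1048576
(0,6): OLD=2672081231/16777216 → NEW=255, ERR=-1606108849/16777216
(1,0): OLD=23035/256 → NEW=0, ERR=23035/256
(1,1): OLD=270173/2048 → NEW=255, ERR=-252067/2048
(1,2): OLD=5248289/65536 → NEW=0, ERR=5248289/65536
(1,3): OLD=35128717/262144 → NEW=255, ERR=-31718003/262144
(1,4): OLD=988621703/16777216 → NEW=0, ERR=988621703/16777216
(1,5): OLD=20514476215/134217728 → NEW=255, ERR=-13711044425/134217728
(1,6): OLD=302796809689/2147483648 → NEW=255, ERR=-244811520551/2147483648
(2,0): OLD=2721103/32768 → NEW=0, ERR=2721103/32768
(2,1): OLD=134749909/1048576 → NEW=255, ERR=-132636971/1048576
(2,2): OLD=1145990847/16777216 → NEW=0, ERR=1145990847/16777216
(2,3): OLD=21357677959/134217728 → NEW=255, ERR=-12867842681/134217728
(2,4): OLD=121068526583/1073741824 → NEW=0, ERR=121068526583/1073741824
(2,5): OLD=6484175386045/34359738368 → NEW=255, ERR=-2277557897795/34359738368
(2,6): OLD=76960622428923/549755813888 → NEW=255, ERR=-63227110112517/549755813888
(3,0): OLD=1346088415/16777216 → NEW=0, ERR=1346088415/16777216
(3,1): OLD=15914280691/134217728 → NEW=0, ERR=15914280691/134217728
(3,2): OLD=187194480841/1073741824 → NEW=255, ERR=-86609684279/1073741824
(3,3): OLD=434482262927/4294967296 → NEW=0, ERR=434482262927/4294967296
(3,4): OLD=123185327221215/549755813888 → NEW=255, ERR=-17002405320225/549755813888
(3,5): OLD=660753398813581/4398046511104 → NEW=255, ERR=-460748461517939/4398046511104
(3,6): OLD=8942691463798419/70368744177664 → NEW=0, ERR=8942691463798419/70368744177664
(4,0): OLD=251910234033/2147483648 → NEW=0, ERR=251910234033/2147483648
(4,1): OLD=6468726525437/34359738368 → NEW=255, ERR=-2293006758403/34359738368
(4,2): OLD=53312510109683/549755813888 → NEW=0, ERR=53312510109683/549755813888
(4,3): OLD=924465259497057/4398046511104 → NEW=255, ERR=-197036600834463/4398046511104
(4,4): OLD=4271893039585043/35184372088832 → NEW=0, ERR=4271893039585043/35184372088832
(4,5): OLD=267148873977473619/1125899906842624 → NEW=255, ERR=-19955602267395501/1125899906842624
(4,6): OLD=4547042956735922997/18014398509481984 → NEW=255, ERR=-46628663181982923/18014398509481984
(5,0): OLD=60552798441799/549755813888 → NEW=0, ERR=60552798441799/549755813888
(5,1): OLD=659038310908013/4398046511104 → NEW=255, ERR=-462463549423507/4398046511104
(5,2): OLD=3649657561147723/35184372088832 → NEW=0, ERR=3649657561147723/35184372088832
(5,3): OLD=59168155836813591/281474976710656 → NEW=255, ERR=-12607963224403689/281474976710656
(5,4): OLD=3282619486046431837/18014398509481984 → NEW=255, ERR=-1311052133871474083/18014398509481984
(5,5): OLD=25036253431589415181/144115188075855872 → NEW=255, ERR=-11713119527753832179/144115188075855872
(5,6): OLD=409344946669161433379/2305843009213693952 → NEW=255, ERR=-178645020680330524381/2305843009213693952
(6,0): OLD=6171639614370911/70368744177664 → NEW=0, ERR=6171639614370911/70368744177664
(6,1): OLD=156324386946313195/1125899906842624 → NEW=255, ERR=-130780089298555925/1125899906842624
(6,2): OLD=1704641366562176097/18014398509481984 → NEW=0, ERR=1704641366562176097/18014398509481984
(6,3): OLD=22948715944453598271/144115188075855872 → NEW=255, ERR=-13800657014889649089/144115188075855872
(6,4): OLD=27186611552197642157/288230376151711744 → NEW=0, ERR=27186611552197642157/288230376151711744
(6,5): OLD=7297242067157460880337/36893488147419103232 → NEW=255, ERR=-2110597410434410443823/36893488147419103232
(6,6): OLD=94849257100549419023015/590295810358705651712 → NEW=255, ERR=-55676174540920522163545/590295810358705651712
Output grid:
  Row 0: .#.####  (2 black, running=2)
  Row 1: .#.#.##  (3 black, running=5)
  Row 2: .#.#.##  (3 black, running=8)
  Row 3: ..#.##.  (4 black, running=12)
  Row 4: .#.#.##  (3 black, running=15)
  Row 5: .#.####  (2 black, running=17)
  Row 6: .#.#.##  (3 black, running=20)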